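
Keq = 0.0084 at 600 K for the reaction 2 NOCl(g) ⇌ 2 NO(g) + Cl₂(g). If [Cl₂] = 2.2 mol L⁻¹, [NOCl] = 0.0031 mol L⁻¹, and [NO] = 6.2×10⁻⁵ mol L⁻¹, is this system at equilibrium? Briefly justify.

Q = [NO]²·[Cl₂] / [NOCl]² = (6.2×10⁻⁵)²·(2.2) / (0.0031)² = 8.8×10⁻⁴
Q = 8.8×10⁻⁴ < Keq = 0.0084: net forward reaction.

no; Q < K, reaction proceeds forward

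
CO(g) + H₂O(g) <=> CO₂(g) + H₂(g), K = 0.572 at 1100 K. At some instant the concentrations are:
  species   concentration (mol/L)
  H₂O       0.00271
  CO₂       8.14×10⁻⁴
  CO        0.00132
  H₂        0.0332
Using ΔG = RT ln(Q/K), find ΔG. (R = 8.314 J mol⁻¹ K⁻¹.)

Q = [CO₂]·[H₂] / ([CO]·[H₂O]) = (8.14×10⁻⁴)·(0.0332) / ((0.00132)·(0.00271)) = 7.55
ΔG = RT ln(Q/K) = (8.314 J mol⁻¹ K⁻¹)(1100 K) × ln(7.55/0.572)
   = (9.145 kJ/mol)(2.580) = 23.6 kJ/mol
ΔG > 0, so the forward reaction is non-spontaneous (proceeds in reverse).

ΔG = 23.6 kJ/mol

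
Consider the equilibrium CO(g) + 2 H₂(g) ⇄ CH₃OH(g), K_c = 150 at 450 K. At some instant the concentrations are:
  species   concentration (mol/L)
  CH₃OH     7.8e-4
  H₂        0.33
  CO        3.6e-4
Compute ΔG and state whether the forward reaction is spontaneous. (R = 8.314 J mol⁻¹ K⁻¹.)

Q_c = [CH₃OH] / ([CO]·[H₂]²) = (7.8e-4) / ((3.6e-4)·(0.33)²) = 19.9
ΔG = RT ln(Q_c/K_c) = (8.314 J mol⁻¹ K⁻¹)(450 K) × ln(19.9/150)
   = (3.741 kJ/mol)(-2.020) = -7.56 kJ/mol
ΔG < 0, so the forward reaction is spontaneous (proceeds forward).

ΔG = -7.56 kJ/mol; the forward reaction is spontaneous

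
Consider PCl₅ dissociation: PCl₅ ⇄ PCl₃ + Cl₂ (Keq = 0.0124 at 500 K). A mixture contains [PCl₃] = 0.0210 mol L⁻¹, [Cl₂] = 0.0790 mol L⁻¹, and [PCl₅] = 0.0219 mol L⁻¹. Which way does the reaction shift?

toward reactants

Q = [PCl₃]·[Cl₂] / [PCl₅] = (0.0210)·(0.0790) / (0.0219) = 0.0758
Q = 0.0758 > Keq = 0.0124, so the reverse reaction proceeds.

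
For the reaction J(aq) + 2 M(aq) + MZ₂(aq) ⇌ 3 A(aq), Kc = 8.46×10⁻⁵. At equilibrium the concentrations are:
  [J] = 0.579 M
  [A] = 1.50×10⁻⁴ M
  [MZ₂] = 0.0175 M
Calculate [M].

At equilibrium, Kc = [A]³ / ([J]·[M]²·[MZ₂]) = 8.46×10⁻⁵.
(1.50×10⁻⁴)³ / ((0.579)·([M])²·(0.0175)) = 8.46×10⁻⁵
[M]² = 3.94×10⁻⁶ ⇒ [M] = 0.00198 M

[M] = 0.00198 M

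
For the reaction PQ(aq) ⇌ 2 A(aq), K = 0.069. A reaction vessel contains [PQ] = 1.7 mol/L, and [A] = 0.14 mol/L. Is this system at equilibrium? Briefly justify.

no; Q < K, reaction proceeds forward

Q = [A]² / [PQ] = (0.14)² / (1.7) = 0.012
Q = 0.012 < K = 0.069: net forward reaction.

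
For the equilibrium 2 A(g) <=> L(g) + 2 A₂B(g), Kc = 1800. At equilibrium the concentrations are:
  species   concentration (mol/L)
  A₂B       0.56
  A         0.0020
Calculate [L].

[L] = 0.023 mol/L

At equilibrium, Kc = [L]·[A₂B]² / [A]² = 1800.
([L])·(0.56)² / (0.0020)² = 1800
[L] = 0.0230 = 0.023 mol/L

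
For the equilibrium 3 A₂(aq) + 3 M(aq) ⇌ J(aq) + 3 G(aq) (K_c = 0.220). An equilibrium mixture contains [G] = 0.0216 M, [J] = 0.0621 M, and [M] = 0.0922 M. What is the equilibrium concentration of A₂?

[A₂] = 0.154 M

At equilibrium, K_c = [J]·[G]³ / ([A₂]³·[M]³) = 0.220.
(0.0621)·(0.0216)³ / (([A₂])³·(0.0922)³) = 0.220
[A₂]³ = 0.00363 ⇒ [A₂] = 0.154 M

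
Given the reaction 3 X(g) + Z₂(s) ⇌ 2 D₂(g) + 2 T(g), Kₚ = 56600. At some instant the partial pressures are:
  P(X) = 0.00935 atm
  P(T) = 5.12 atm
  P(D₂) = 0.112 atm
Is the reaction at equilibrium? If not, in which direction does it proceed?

to the left

(Z₂ is a pure solid — omitted from Qₚ.)
Qₚ = P(D₂)²·P(T)² / P(X)³ = (0.112)²·(5.12)² / (0.00935)³ = 4.02e5
Qₚ = 4.02e5 > Kₚ = 56600, so the reverse reaction proceeds.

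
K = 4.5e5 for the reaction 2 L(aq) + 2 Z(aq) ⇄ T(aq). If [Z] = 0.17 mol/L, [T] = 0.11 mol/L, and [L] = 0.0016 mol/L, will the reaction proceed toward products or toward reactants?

Q = [T] / ([L]²·[Z]²) = (0.11) / ((0.0016)²·(0.17)²) = 1.5e6
Q = 1.5e6 > K = 4.5e5, so the reverse reaction proceeds.

toward reactants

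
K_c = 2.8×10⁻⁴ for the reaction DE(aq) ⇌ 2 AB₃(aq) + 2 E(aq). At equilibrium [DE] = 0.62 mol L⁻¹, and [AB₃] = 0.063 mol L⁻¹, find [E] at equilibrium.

[E] = 0.21 mol L⁻¹

At equilibrium, K_c = [AB₃]²·[E]² / [DE] = 2.8×10⁻⁴.
(0.063)²·([E])² / (0.62) = 2.8×10⁻⁴
[E]² = 0.0437 ⇒ [E] = 0.21 mol L⁻¹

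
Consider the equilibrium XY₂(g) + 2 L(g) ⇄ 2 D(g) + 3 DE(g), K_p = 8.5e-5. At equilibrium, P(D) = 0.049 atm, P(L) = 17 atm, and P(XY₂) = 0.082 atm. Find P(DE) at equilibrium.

P(DE) = 0.94 atm

At equilibrium, K_p = P(D)²·P(DE)³ / (P(XY₂)·P(L)²) = 8.5e-5.
(0.049)²·(P(DE))³ / ((0.082)·(17)²) = 8.5e-5
P(DE)³ = 0.839 ⇒ P(DE) = 0.94 atm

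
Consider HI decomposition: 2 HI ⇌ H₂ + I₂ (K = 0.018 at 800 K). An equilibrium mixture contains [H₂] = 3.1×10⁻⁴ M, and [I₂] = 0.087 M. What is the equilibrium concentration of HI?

[HI] = 0.039 M

At equilibrium, K = [H₂]·[I₂] / [HI]² = 0.018.
(3.1×10⁻⁴)·(0.087) / ([HI])² = 0.018
[HI]² = 0.00150 ⇒ [HI] = 0.039 M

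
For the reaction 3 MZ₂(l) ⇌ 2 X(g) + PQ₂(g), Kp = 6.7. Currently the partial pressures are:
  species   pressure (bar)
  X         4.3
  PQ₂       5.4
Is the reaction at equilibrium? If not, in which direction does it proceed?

(MZ₂ is a pure liquid — omitted from Qp.)
Qp = P(X)²·P(PQ₂) = (4.3)²·(5.4) = 100
Qp = 100 > Kp = 6.7, so the reverse reaction proceeds.

in the reverse direction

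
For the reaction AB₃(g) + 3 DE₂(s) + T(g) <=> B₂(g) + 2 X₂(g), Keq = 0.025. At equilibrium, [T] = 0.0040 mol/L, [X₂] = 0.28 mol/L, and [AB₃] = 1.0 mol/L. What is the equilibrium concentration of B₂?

(DE₂ is a pure solid — omitted from Keq.)
At equilibrium, Keq = [B₂]·[X₂]² / ([AB₃]·[T]) = 0.025.
([B₂])·(0.28)² / ((1.0)·(0.0040)) = 0.025
[B₂] = 0.00128 = 0.0013 mol/L

[B₂] = 0.0013 mol/L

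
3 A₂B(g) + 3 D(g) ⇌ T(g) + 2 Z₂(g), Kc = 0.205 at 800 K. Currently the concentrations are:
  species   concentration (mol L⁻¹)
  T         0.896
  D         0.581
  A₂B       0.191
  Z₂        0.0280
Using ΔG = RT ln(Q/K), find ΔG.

Qc = [T]·[Z₂]² / ([A₂B]³·[D]³) = (0.896)·(0.0280)² / ((0.191)³·(0.581)³) = 0.514
ΔG = RT ln(Qc/Kc) = (8.314 J mol⁻¹ K⁻¹)(800 K) × ln(0.514/0.205)
   = (6.651 kJ/mol)(0.9192) = 6.11 kJ/mol
ΔG > 0, so the forward reaction is non-spontaneous (proceeds in reverse).

ΔG = 6.11 kJ/mol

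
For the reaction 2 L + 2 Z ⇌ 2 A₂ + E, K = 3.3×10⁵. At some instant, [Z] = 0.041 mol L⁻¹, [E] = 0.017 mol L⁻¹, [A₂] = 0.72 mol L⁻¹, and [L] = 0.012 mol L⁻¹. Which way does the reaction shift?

in the forward direction

Q = [A₂]²·[E] / ([L]²·[Z]²) = (0.72)²·(0.017) / ((0.012)²·(0.041)²) = 36000
Q = 36000 < K = 3.3×10⁵, so the forward reaction proceeds.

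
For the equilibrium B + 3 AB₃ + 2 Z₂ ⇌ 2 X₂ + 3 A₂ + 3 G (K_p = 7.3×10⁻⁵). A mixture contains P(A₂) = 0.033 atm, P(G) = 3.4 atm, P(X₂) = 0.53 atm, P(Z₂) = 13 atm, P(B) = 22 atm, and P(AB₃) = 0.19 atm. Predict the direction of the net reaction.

in the forward direction

Q_p = P(X₂)²·P(A₂)³·P(G)³ / (P(B)·P(AB₃)³·P(Z₂)²) = (0.53)²·(0.033)³·(3.4)³ / ((22)·(0.19)³·(13)²) = 1.6×10⁻⁵
Q_p = 1.6×10⁻⁵ < K_p = 7.3×10⁻⁵, so the forward reaction proceeds.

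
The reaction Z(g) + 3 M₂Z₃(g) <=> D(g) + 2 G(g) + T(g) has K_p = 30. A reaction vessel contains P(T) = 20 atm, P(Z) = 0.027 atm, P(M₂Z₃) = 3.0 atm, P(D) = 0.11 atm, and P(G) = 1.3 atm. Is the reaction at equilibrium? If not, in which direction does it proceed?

Q_p = P(D)·P(G)²·P(T) / (P(Z)·P(M₂Z₃)³) = (0.11)·(1.3)²·(20) / ((0.027)·(3.0)³) = 5.1
Q_p = 5.1 < K_p = 30, so the forward reaction proceeds.

forward (toward products)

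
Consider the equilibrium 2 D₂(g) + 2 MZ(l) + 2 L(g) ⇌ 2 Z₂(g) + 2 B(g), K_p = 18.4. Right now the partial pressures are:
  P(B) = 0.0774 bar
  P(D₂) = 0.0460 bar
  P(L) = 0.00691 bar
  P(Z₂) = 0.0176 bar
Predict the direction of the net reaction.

neither direction; the system is at equilibrium

(MZ is a pure liquid — omitted from Q_p.)
Q_p = P(Z₂)²·P(B)² / (P(D₂)²·P(L)²) = (0.0176)²·(0.0774)² / ((0.0460)²·(0.00691)²) = 18.4
Q_p = 18.4 = K_p, so the system is already at equilibrium.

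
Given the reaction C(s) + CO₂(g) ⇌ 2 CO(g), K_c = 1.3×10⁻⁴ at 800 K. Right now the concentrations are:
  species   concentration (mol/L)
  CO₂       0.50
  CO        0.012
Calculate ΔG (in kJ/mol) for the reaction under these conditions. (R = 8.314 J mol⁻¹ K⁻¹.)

(C is a pure solid — omitted from Q_c.)
Q_c = [CO]² / [CO₂] = (0.012)² / (0.50) = 2.88×10⁻⁴
ΔG = RT ln(Q_c/K_c) = (8.314 J mol⁻¹ K⁻¹)(800 K) × ln(2.88×10⁻⁴/1.3×10⁻⁴)
   = (6.651 kJ/mol)(0.7954) = 5.29 kJ/mol
ΔG > 0, so the forward reaction is non-spontaneous (proceeds in reverse).

ΔG = 5.29 kJ/mol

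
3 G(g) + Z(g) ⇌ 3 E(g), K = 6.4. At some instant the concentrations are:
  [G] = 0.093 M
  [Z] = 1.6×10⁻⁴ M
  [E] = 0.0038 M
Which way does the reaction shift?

Q = [E]³ / ([G]³·[Z]) = (0.0038)³ / ((0.093)³·(1.6×10⁻⁴)) = 0.43
Q = 0.43 < K = 6.4, so the forward reaction proceeds.

in the forward direction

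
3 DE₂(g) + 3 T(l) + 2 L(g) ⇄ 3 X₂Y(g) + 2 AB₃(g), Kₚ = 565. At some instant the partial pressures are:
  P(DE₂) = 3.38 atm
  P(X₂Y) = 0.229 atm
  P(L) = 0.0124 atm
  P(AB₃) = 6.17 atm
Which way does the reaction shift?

toward products

(T is a pure liquid — omitted from Qₚ.)
Qₚ = P(X₂Y)³·P(AB₃)² / (P(DE₂)³·P(L)²) = (0.229)³·(6.17)² / ((3.38)³·(0.0124)²) = 77.0
Qₚ = 77.0 < Kₚ = 565, so the forward reaction proceeds.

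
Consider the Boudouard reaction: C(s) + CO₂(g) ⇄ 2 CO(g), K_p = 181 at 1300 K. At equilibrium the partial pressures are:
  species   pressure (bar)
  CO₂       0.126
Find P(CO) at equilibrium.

(C is a pure solid — omitted from K_p.)
At equilibrium, K_p = P(CO)² / P(CO₂) = 181.
(P(CO))² / (0.126) = 181
P(CO)² = 22.8 ⇒ P(CO) = 4.78 bar

P(CO) = 4.78 bar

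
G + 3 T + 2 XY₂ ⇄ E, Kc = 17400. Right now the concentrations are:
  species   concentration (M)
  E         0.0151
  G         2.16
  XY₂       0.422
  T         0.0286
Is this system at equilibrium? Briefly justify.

Qc = [E] / ([G]·[T]³·[XY₂]²) = (0.0151) / ((2.16)·(0.0286)³·(0.422)²) = 1680
Qc = 1680 < Kc = 17400: net forward reaction.

no; Q < K, reaction proceeds forward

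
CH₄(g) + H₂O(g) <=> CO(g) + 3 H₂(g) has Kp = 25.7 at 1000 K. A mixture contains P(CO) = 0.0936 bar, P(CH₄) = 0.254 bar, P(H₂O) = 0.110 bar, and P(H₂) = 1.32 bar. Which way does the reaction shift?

to the right

Qp = P(CO)·P(H₂)³ / (P(CH₄)·P(H₂O)) = (0.0936)·(1.32)³ / ((0.254)·(0.110)) = 7.70
Qp = 7.70 < Kp = 25.7, so the forward reaction proceeds.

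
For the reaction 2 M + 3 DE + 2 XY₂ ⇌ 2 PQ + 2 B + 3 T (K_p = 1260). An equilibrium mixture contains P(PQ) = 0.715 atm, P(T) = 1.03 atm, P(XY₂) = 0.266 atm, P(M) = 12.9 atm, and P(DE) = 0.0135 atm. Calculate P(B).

At equilibrium, K_p = P(PQ)²·P(B)²·P(T)³ / (P(M)²·P(DE)³·P(XY₂)²) = 1260.
(0.715)²·(P(B))²·(1.03)³ / ((12.9)²·(0.0135)³·(0.266)²) = 1260
P(B)² = 0.0653 ⇒ P(B) = 0.256 atm

P(B) = 0.256 atm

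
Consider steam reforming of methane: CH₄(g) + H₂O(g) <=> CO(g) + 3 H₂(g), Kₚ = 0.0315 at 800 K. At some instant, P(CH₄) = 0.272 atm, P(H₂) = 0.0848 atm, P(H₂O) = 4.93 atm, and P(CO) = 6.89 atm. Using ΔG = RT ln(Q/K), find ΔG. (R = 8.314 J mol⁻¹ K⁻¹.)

ΔG = -15.4 kJ/mol

Qₚ = P(CO)·P(H₂)³ / (P(CH₄)·P(H₂O)) = (6.89)·(0.0848)³ / ((0.272)·(4.93)) = 0.00313
ΔG = RT ln(Qₚ/Kₚ) = (8.314 J mol⁻¹ K⁻¹)(800 K) × ln(0.00313/0.0315)
   = (6.651 kJ/mol)(-2.309) = -15.4 kJ/mol
ΔG < 0, so the forward reaction is spontaneous (proceeds forward).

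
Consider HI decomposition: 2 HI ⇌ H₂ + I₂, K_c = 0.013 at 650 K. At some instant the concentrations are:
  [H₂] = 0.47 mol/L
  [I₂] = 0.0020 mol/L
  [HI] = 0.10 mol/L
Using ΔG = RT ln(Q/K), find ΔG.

ΔG = 10.7 kJ/mol

Q_c = [H₂]·[I₂] / [HI]² = (0.47)·(0.0020) / (0.10)² = 0.0940
ΔG = RT ln(Q_c/K_c) = (8.314 J mol⁻¹ K⁻¹)(650 K) × ln(0.0940/0.013)
   = (5.404 kJ/mol)(1.978) = 10.7 kJ/mol
ΔG > 0, so the forward reaction is non-spontaneous (proceeds in reverse).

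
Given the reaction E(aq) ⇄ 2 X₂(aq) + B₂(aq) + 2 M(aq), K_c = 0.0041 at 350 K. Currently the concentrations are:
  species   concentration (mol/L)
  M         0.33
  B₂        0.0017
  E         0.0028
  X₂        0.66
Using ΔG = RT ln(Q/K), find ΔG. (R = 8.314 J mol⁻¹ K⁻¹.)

ΔG = 5.67 kJ/mol

Q_c = [X₂]²·[B₂]·[M]² / [E] = (0.66)²·(0.0017)·(0.33)² / (0.0028) = 0.0288
ΔG = RT ln(Q_c/K_c) = (8.314 J mol⁻¹ K⁻¹)(350 K) × ln(0.0288/0.0041)
   = (2.910 kJ/mol)(1.949) = 5.67 kJ/mol
ΔG > 0, so the forward reaction is non-spontaneous (proceeds in reverse).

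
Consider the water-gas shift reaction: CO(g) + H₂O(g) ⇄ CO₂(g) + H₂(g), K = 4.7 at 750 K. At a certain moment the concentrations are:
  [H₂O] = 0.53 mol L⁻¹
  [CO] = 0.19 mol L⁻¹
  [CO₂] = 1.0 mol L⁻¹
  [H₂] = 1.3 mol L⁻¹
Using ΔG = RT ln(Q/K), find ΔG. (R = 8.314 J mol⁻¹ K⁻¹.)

ΔG = 6.30 kJ/mol

Q = [CO₂]·[H₂] / ([CO]·[H₂O]) = (1.0)·(1.3) / ((0.19)·(0.53)) = 12.9
ΔG = RT ln(Q/K) = (8.314 J mol⁻¹ K⁻¹)(750 K) × ln(12.9/4.7)
   = (6.236 kJ/mol)(1.010) = 6.30 kJ/mol
ΔG > 0, so the forward reaction is non-spontaneous (proceeds in reverse).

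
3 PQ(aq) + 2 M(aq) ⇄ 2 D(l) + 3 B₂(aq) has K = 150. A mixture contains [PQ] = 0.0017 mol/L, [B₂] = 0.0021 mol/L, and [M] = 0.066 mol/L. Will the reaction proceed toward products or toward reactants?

reverse (toward reactants)

(D is a pure liquid — omitted from Q.)
Q = [B₂]³ / ([PQ]³·[M]²) = (0.0021)³ / ((0.0017)³·(0.066)²) = 430
Q = 430 > K = 150, so the reverse reaction proceeds.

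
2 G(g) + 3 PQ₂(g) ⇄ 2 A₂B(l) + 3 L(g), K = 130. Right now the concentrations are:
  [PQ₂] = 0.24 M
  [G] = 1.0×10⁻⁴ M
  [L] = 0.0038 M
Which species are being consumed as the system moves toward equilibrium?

(A₂B is a pure liquid — omitted from Q.)
Q = [L]³ / ([G]²·[PQ₂]³) = (0.0038)³ / ((1.0×10⁻⁴)²·(0.24)³) = 400
Q = 400 > K = 130: net reverse reaction.

A₂B, L (products)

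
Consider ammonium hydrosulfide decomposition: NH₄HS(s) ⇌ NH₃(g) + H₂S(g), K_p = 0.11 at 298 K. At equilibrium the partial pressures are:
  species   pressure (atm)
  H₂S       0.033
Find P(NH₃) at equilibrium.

(NH₄HS is a pure solid — omitted from K_p.)
At equilibrium, K_p = P(NH₃)·P(H₂S) = 0.11.
(P(NH₃))·(0.033) = 0.11
P(NH₃) = 3.33 = 3.3 atm

P(NH₃) = 3.3 atm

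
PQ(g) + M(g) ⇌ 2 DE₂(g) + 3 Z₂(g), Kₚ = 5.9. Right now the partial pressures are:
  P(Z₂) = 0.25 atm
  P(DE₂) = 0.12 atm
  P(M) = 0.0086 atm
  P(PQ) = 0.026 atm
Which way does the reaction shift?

Qₚ = P(DE₂)²·P(Z₂)³ / (P(PQ)·P(M)) = (0.12)²·(0.25)³ / ((0.026)·(0.0086)) = 1.0
Qₚ = 1.0 < Kₚ = 5.9, so the forward reaction proceeds.

in the forward direction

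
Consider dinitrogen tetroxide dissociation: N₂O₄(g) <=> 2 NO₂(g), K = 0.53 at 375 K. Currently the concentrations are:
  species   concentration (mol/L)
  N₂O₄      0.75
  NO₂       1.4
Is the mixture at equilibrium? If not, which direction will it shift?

no; Q > K, reaction proceeds in reverse

Q = [NO₂]² / [N₂O₄] = (1.4)² / (0.75) = 2.6
Q = 2.6 > K = 0.53: net reverse reaction.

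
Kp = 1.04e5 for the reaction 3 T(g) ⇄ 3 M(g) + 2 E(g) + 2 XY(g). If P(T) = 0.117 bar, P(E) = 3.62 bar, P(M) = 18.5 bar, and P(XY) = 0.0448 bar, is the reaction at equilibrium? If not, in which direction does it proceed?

at equilibrium

Qp = P(M)³·P(E)²·P(XY)² / P(T)³ = (18.5)³·(3.62)²·(0.0448)² / (0.117)³ = 1.04e5
Qp = 1.04e5 = Kp, so the system is already at equilibrium.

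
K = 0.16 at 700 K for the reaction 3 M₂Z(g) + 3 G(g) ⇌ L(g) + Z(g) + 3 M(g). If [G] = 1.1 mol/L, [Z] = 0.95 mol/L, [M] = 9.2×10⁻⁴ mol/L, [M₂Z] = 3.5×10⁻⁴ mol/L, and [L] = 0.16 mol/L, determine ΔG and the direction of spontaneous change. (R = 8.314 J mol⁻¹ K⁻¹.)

Q = [L]·[Z]·[M]³ / ([M₂Z]³·[G]³) = (0.16)·(0.95)·(9.2×10⁻⁴)³ / ((3.5×10⁻⁴)³·(1.1)³) = 2.07
ΔG = RT ln(Q/K) = (8.314 J mol⁻¹ K⁻¹)(700 K) × ln(2.07/0.16)
   = (5.820 kJ/mol)(2.560) = 14.9 kJ/mol
ΔG > 0, so the forward reaction is non-spontaneous (proceeds in reverse).

ΔG = 14.9 kJ/mol; the forward reaction is non-spontaneous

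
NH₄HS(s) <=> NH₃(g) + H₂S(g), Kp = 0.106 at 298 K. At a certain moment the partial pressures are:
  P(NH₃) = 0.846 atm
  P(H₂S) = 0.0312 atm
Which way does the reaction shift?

forward (toward products)

(NH₄HS is a pure solid — omitted from Qp.)
Qp = P(NH₃)·P(H₂S) = (0.846)·(0.0312) = 0.0264
Qp = 0.0264 < Kp = 0.106, so the forward reaction proceeds.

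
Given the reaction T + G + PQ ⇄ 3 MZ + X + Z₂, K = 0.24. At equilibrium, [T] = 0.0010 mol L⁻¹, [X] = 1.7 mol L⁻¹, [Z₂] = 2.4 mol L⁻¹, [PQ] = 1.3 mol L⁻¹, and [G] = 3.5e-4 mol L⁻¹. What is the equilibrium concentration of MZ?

[MZ] = 0.0030 mol L⁻¹

At equilibrium, K = [MZ]³·[X]·[Z₂] / ([T]·[G]·[PQ]) = 0.24.
([MZ])³·(1.7)·(2.4) / ((0.0010)·(3.5e-4)·(1.3)) = 0.24
[MZ]³ = 2.68e-8 ⇒ [MZ] = 0.0030 mol L⁻¹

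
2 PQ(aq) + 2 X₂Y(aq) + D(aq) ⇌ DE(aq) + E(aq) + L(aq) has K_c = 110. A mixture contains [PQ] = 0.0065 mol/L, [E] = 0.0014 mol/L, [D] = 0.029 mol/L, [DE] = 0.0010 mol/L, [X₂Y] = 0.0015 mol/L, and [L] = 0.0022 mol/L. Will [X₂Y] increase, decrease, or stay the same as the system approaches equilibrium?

Q_c = [DE]·[E]·[L] / ([PQ]²·[X₂Y]²·[D]) = (0.0010)·(0.0014)·(0.0022) / ((0.0065)²·(0.0015)²·(0.029)) = 1100
Q_c = 1100 > K_c = 110: net reverse reaction.
X₂Y is a reactant, so it increases.

increase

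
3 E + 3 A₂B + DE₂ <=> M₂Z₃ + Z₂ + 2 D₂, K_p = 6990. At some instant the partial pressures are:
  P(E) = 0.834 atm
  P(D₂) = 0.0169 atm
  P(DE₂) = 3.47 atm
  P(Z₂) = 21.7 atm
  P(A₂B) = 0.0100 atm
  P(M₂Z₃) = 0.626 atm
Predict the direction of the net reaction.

in the forward direction

Q_p = P(M₂Z₃)·P(Z₂)·P(D₂)² / (P(E)³·P(A₂B)³·P(DE₂)) = (0.626)·(21.7)·(0.0169)² / ((0.834)³·(0.0100)³·(3.47)) = 1930
Q_p = 1930 < K_p = 6990, so the forward reaction proceeds.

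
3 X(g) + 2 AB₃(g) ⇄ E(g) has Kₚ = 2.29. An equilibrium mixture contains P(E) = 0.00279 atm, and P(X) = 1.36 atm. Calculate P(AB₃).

P(AB₃) = 0.0220 atm

At equilibrium, Kₚ = P(E) / (P(X)³·P(AB₃)²) = 2.29.
(0.00279) / ((1.36)³·(P(AB₃))²) = 2.29
P(AB₃)² = 4.84e-4 ⇒ P(AB₃) = 0.0220 atm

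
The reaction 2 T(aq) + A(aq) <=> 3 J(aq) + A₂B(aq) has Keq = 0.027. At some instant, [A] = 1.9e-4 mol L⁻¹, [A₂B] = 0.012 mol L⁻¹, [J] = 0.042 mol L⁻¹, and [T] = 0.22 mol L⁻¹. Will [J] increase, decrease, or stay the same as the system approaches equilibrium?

Q = [J]³·[A₂B] / ([T]²·[A]) = (0.042)³·(0.012) / ((0.22)²·(1.9e-4)) = 0.097
Q = 0.097 > Keq = 0.027: net reverse reaction.
J is a product, so it decreases.

decrease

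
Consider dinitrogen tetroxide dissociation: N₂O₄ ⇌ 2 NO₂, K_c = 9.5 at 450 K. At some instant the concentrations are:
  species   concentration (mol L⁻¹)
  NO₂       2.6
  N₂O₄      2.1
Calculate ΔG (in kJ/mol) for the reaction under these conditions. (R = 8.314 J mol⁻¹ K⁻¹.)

Q_c = [NO₂]² / [N₂O₄] = (2.6)² / (2.1) = 3.22
ΔG = RT ln(Q_c/K_c) = (8.314 J mol⁻¹ K⁻¹)(450 K) × ln(3.22/9.5)
   = (3.741 kJ/mol)(-1.082) = -4.05 kJ/mol
ΔG < 0, so the forward reaction is spontaneous (proceeds forward).

ΔG = -4.05 kJ/mol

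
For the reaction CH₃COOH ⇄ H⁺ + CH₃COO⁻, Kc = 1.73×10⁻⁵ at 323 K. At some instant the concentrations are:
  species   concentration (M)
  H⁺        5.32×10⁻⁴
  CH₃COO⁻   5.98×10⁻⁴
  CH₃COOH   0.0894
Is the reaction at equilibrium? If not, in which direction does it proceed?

toward products

Qc = [H⁺]·[CH₃COO⁻] / [CH₃COOH] = (5.32×10⁻⁴)·(5.98×10⁻⁴) / (0.0894) = 3.56×10⁻⁶
Qc = 3.56×10⁻⁶ < Kc = 1.73×10⁻⁵, so the forward reaction proceeds.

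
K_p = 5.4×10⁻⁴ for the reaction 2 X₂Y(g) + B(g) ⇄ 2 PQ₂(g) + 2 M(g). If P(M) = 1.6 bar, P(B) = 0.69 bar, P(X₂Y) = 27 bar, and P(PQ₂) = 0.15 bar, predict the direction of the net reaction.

forward (toward products)

Q_p = P(PQ₂)²·P(M)² / (P(X₂Y)²·P(B)) = (0.15)²·(1.6)² / ((27)²·(0.69)) = 1.1×10⁻⁴
Q_p = 1.1×10⁻⁴ < K_p = 5.4×10⁻⁴, so the forward reaction proceeds.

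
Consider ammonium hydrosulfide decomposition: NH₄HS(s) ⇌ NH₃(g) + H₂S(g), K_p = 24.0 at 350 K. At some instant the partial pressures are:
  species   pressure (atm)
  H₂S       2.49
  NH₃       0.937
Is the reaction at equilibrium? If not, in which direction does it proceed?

toward products

(NH₄HS is a pure solid — omitted from Q_p.)
Q_p = P(NH₃)·P(H₂S) = (0.937)·(2.49) = 2.33
Q_p = 2.33 < K_p = 24.0, so the forward reaction proceeds.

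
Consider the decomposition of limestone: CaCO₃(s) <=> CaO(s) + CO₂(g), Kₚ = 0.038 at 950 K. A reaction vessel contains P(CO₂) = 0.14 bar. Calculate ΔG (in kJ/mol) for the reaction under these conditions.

ΔG = 10.3 kJ/mol

(CaCO₃, CaO are pure solids — omitted from Qₚ.)
Qₚ = P(CO₂) = 0.140
ΔG = RT ln(Qₚ/Kₚ) = (8.314 J mol⁻¹ K⁻¹)(950 K) × ln(0.140/0.038)
   = (7.898 kJ/mol)(1.304) = 10.3 kJ/mol
ΔG > 0, so the forward reaction is non-spontaneous (proceeds in reverse).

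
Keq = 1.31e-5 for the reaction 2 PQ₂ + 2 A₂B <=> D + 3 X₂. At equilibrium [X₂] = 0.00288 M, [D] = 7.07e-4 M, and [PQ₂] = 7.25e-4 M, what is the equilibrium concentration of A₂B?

[A₂B] = 1.57 M

At equilibrium, Keq = [D]·[X₂]³ / ([PQ₂]²·[A₂B]²) = 1.31e-5.
(7.07e-4)·(0.00288)³ / ((7.25e-4)²·([A₂B])²) = 1.31e-5
[A₂B]² = 2.45 ⇒ [A₂B] = 1.57 M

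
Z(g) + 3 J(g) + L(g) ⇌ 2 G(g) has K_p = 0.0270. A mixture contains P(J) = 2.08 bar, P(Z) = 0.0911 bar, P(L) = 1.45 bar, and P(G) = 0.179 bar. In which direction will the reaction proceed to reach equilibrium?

Q_p = P(G)² / (P(Z)·P(J)³·P(L)) = (0.179)² / ((0.0911)·(2.08)³·(1.45)) = 0.0270
Q_p = 0.0270 = K_p, so the system is already at equilibrium.

no net change (already at equilibrium)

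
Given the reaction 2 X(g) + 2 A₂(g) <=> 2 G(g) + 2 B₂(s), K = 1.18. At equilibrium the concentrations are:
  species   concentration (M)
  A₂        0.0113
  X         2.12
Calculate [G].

(B₂ is a pure solid — omitted from K.)
At equilibrium, K = [G]² / ([X]²·[A₂]²) = 1.18.
([G])² / ((2.12)²·(0.0113)²) = 1.18
[G]² = 6.77×10⁻⁴ ⇒ [G] = 0.0260 M

[G] = 0.0260 M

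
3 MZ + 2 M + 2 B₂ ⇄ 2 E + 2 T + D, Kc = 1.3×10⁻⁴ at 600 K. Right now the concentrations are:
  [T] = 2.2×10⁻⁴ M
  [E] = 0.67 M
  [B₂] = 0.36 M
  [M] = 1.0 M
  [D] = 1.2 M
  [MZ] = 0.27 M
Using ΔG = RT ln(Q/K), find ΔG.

Qc = [E]²·[T]²·[D] / ([MZ]³·[M]²·[B₂]²) = (0.67)²·(2.2×10⁻⁴)²·(1.2) / ((0.27)³·(1.0)²·(0.36)²) = 1.02×10⁻⁵
ΔG = RT ln(Qc/Kc) = (8.314 J mol⁻¹ K⁻¹)(600 K) × ln(1.02×10⁻⁵/1.3×10⁻⁴)
   = (4.988 kJ/mol)(-2.545) = -12.7 kJ/mol
ΔG < 0, so the forward reaction is spontaneous (proceeds forward).

ΔG = -12.7 kJ/mol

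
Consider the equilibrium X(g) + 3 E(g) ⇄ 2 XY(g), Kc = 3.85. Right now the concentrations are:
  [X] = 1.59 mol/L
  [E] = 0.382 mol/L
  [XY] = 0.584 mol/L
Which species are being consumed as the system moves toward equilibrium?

none (at equilibrium)

Qc = [XY]² / ([X]·[E]³) = (0.584)² / ((1.59)·(0.382)³) = 3.85
Qc = 3.85 = Kc; the system is at equilibrium.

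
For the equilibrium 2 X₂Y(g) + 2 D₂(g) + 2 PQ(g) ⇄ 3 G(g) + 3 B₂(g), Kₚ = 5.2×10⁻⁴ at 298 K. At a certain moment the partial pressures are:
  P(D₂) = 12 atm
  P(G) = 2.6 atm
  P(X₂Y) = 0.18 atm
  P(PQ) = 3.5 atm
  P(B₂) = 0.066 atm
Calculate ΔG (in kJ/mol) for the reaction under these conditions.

ΔG = -4.39 kJ/mol

Qₚ = P(G)³·P(B₂)³ / (P(X₂Y)²·P(D₂)²·P(PQ)²) = (2.6)³·(0.066)³ / ((0.18)²·(12)²·(3.5)²) = 8.84×10⁻⁵
ΔG = RT ln(Qₚ/Kₚ) = (8.314 J mol⁻¹ K⁻¹)(298 K) × ln(8.84×10⁻⁵/5.2×10⁻⁴)
   = (2.478 kJ/mol)(-1.772) = -4.39 kJ/mol
ΔG < 0, so the forward reaction is spontaneous (proceeds forward).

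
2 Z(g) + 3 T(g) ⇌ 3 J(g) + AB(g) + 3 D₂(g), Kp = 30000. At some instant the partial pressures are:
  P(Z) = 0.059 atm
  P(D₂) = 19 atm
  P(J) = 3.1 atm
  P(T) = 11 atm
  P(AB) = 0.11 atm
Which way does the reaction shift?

Qp = P(J)³·P(AB)·P(D₂)³ / (P(Z)²·P(T)³) = (3.1)³·(0.11)·(19)³ / ((0.059)²·(11)³) = 4900
Qp = 4900 < Kp = 30000, so the forward reaction proceeds.

forward (toward products)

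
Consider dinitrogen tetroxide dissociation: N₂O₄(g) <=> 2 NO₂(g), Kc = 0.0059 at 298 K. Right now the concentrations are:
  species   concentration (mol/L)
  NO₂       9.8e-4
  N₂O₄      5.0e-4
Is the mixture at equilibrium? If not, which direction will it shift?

Qc = [NO₂]² / [N₂O₄] = (9.8e-4)² / (5.0e-4) = 0.0019
Qc = 0.0019 < Kc = 0.0059: net forward reaction.

no; Q < K, reaction proceeds forward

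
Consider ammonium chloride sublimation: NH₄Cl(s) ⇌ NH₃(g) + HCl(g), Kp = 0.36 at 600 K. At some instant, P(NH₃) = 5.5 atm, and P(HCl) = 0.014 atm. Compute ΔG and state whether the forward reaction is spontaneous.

ΔG = -7.69 kJ/mol; the forward reaction is spontaneous

(NH₄Cl is a pure solid — omitted from Qp.)
Qp = P(NH₃)·P(HCl) = (5.5)·(0.014) = 0.0770
ΔG = RT ln(Qp/Kp) = (8.314 J mol⁻¹ K⁻¹)(600 K) × ln(0.0770/0.36)
   = (4.988 kJ/mol)(-1.542) = -7.69 kJ/mol
ΔG < 0, so the forward reaction is spontaneous (proceeds forward).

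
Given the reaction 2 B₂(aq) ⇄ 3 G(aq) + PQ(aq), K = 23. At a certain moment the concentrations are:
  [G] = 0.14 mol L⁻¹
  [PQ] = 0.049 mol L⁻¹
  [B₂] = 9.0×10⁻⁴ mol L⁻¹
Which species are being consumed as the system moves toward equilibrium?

Q = [G]³·[PQ] / [B₂]² = (0.14)³·(0.049) / (9.0×10⁻⁴)² = 170
Q = 170 > K = 23: net reverse reaction.

G, PQ (products)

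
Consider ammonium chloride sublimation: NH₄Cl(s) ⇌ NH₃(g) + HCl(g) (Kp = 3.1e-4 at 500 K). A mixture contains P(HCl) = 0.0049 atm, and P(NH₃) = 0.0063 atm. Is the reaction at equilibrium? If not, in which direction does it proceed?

(NH₄Cl is a pure solid — omitted from Qp.)
Qp = P(NH₃)·P(HCl) = (0.0063)·(0.0049) = 3.1e-5
Qp = 3.1e-5 < Kp = 3.1e-4, so the forward reaction proceeds.

forward (toward products)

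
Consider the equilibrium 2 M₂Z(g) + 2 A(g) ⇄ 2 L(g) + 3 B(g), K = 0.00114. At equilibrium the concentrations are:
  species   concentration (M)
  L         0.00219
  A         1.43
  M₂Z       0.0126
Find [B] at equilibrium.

[B] = 0.426 M

At equilibrium, K = [L]²·[B]³ / ([M₂Z]²·[A]²) = 0.00114.
(0.00219)²·([B])³ / ((0.0126)²·(1.43)²) = 0.00114
[B]³ = 0.0772 ⇒ [B] = 0.426 M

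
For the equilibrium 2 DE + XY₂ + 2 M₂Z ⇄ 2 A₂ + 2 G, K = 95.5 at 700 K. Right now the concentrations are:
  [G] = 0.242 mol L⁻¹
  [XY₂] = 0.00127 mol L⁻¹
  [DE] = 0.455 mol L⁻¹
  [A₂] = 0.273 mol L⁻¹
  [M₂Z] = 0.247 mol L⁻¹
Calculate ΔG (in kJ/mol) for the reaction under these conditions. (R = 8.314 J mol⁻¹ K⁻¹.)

ΔG = 6.09 kJ/mol

Q = [A₂]²·[G]² / ([DE]²·[XY₂]·[M₂Z]²) = (0.273)²·(0.242)² / ((0.455)²·(0.00127)·(0.247)²) = 272
ΔG = RT ln(Q/K) = (8.314 J mol⁻¹ K⁻¹)(700 K) × ln(272/95.5)
   = (5.820 kJ/mol)(1.047) = 6.09 kJ/mol
ΔG > 0, so the forward reaction is non-spontaneous (proceeds in reverse).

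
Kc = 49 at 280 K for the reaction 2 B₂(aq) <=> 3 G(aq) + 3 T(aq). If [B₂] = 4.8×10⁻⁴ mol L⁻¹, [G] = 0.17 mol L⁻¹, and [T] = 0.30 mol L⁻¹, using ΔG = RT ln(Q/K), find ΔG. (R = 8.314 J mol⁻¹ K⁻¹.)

ΔG = 5.74 kJ/mol

Qc = [G]³·[T]³ / [B₂]² = (0.17)³·(0.30)³ / (4.8×10⁻⁴)² = 576
ΔG = RT ln(Qc/Kc) = (8.314 J mol⁻¹ K⁻¹)(280 K) × ln(576/49)
   = (2.328 kJ/mol)(2.464) = 5.74 kJ/mol
ΔG > 0, so the forward reaction is non-spontaneous (proceeds in reverse).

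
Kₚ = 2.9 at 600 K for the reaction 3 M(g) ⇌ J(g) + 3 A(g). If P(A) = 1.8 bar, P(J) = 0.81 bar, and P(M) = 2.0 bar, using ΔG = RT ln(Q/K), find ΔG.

ΔG = -7.94 kJ/mol

Qₚ = P(J)·P(A)³ / P(M)³ = (0.81)·(1.8)³ / (2.0)³ = 0.590
ΔG = RT ln(Qₚ/Kₚ) = (8.314 J mol⁻¹ K⁻¹)(600 K) × ln(0.590/2.9)
   = (4.988 kJ/mol)(-1.592) = -7.94 kJ/mol
ΔG < 0, so the forward reaction is spontaneous (proceeds forward).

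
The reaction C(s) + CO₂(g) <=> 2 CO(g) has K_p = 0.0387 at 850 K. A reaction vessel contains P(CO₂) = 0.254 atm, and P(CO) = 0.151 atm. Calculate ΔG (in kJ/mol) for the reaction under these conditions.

(C is a pure solid — omitted from Q_p.)
Q_p = P(CO)² / P(CO₂) = (0.151)² / (0.254) = 0.0898
ΔG = RT ln(Q_p/K_p) = (8.314 J mol⁻¹ K⁻¹)(850 K) × ln(0.0898/0.0387)
   = (7.067 kJ/mol)(0.8417) = 5.95 kJ/mol
ΔG > 0, so the forward reaction is non-spontaneous (proceeds in reverse).

ΔG = 5.95 kJ/mol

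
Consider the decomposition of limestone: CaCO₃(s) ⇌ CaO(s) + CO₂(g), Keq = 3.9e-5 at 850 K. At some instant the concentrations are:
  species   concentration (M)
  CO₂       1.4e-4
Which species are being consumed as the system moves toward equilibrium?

(CaCO₃, CaO are pure solids — omitted from Q.)
Q = [CO₂] = 1.4e-4
Q = 1.4e-4 > Keq = 3.9e-5: net reverse reaction.

CaO, CO₂ (products)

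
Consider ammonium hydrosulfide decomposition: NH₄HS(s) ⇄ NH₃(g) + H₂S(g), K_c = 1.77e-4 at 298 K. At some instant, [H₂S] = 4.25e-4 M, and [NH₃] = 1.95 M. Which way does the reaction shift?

(NH₄HS is a pure solid — omitted from Q_c.)
Q_c = [NH₃]·[H₂S] = (1.95)·(4.25e-4) = 8.29e-4
Q_c = 8.29e-4 > K_c = 1.77e-4, so the reverse reaction proceeds.

to the left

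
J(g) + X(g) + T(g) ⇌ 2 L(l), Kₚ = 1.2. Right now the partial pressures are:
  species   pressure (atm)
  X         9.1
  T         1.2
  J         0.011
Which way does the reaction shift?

in the reverse direction

(L is a pure liquid — omitted from Qₚ.)
Qₚ = 1 / (P(J)·P(X)·P(T)) = 1 / ((0.011)·(9.1)·(1.2)) = 8.3
Qₚ = 8.3 > Kₚ = 1.2, so the reverse reaction proceeds.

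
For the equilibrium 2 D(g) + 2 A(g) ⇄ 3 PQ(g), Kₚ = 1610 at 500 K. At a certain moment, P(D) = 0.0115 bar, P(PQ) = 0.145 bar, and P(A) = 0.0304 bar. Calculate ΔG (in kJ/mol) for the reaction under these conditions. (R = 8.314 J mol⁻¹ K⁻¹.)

Qₚ = P(PQ)³ / (P(D)²·P(A)²) = (0.145)³ / ((0.0115)²·(0.0304)²) = 24900
ΔG = RT ln(Qₚ/Kₚ) = (8.314 J mol⁻¹ K⁻¹)(500 K) × ln(24900/1610)
   = (4.157 kJ/mol)(2.739) = 11.4 kJ/mol
ΔG > 0, so the forward reaction is non-spontaneous (proceeds in reverse).

ΔG = 11.4 kJ/mol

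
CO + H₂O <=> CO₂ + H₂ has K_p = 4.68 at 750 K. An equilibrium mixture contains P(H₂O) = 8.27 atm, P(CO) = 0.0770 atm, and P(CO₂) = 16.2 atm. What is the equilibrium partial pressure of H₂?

At equilibrium, K_p = P(CO₂)·P(H₂) / (P(CO)·P(H₂O)) = 4.68.
(16.2)·(P(H₂)) / ((0.0770)·(8.27)) = 4.68
P(H₂) = 0.184 atm

P(H₂) = 0.184 atm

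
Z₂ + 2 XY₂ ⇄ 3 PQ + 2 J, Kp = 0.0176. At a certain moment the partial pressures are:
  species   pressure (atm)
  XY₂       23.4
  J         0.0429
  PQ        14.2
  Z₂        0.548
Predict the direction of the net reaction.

no net change (already at equilibrium)

Qp = P(PQ)³·P(J)² / (P(Z₂)·P(XY₂)²) = (14.2)³·(0.0429)² / ((0.548)·(23.4)²) = 0.0176
Qp = 0.0176 = Kp, so the system is already at equilibrium.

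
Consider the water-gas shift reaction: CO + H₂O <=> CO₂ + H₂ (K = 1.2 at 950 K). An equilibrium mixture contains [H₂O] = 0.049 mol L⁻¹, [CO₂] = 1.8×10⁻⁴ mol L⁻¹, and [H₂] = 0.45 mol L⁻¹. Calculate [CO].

At equilibrium, K = [CO₂]·[H₂] / ([CO]·[H₂O]) = 1.2.
(1.8×10⁻⁴)·(0.45) / (([CO])·(0.049)) = 1.2
[CO] = 0.00138 = 0.0014 mol L⁻¹

[CO] = 0.0014 mol L⁻¹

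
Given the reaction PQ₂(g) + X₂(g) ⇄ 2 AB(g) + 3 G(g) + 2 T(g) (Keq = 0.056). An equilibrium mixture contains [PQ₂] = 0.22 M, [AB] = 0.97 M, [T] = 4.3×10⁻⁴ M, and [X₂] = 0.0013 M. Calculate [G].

At equilibrium, Keq = [AB]²·[G]³·[T]² / ([PQ₂]·[X₂]) = 0.056.
(0.97)²·([G])³·(4.3×10⁻⁴)² / ((0.22)·(0.0013)) = 0.056
[G]³ = 92.1 ⇒ [G] = 4.5 M

[G] = 4.5 M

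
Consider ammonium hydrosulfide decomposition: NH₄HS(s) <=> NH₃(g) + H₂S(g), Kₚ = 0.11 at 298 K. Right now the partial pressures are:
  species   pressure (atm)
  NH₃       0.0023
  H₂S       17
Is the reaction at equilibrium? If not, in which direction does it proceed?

forward (toward products)

(NH₄HS is a pure solid — omitted from Qₚ.)
Qₚ = P(NH₃)·P(H₂S) = (0.0023)·(17) = 0.039
Qₚ = 0.039 < Kₚ = 0.11, so the forward reaction proceeds.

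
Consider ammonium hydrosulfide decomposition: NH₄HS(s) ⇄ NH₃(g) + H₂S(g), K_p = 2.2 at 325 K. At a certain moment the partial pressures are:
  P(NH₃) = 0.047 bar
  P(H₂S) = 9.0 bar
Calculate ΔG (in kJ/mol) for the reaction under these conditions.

(NH₄HS is a pure solid — omitted from Q_p.)
Q_p = P(NH₃)·P(H₂S) = (0.047)·(9.0) = 0.423
ΔG = RT ln(Q_p/K_p) = (8.314 J mol⁻¹ K⁻¹)(325 K) × ln(0.423/2.2)
   = (2.702 kJ/mol)(-1.649) = -4.46 kJ/mol
ΔG < 0, so the forward reaction is spontaneous (proceeds forward).

ΔG = -4.46 kJ/mol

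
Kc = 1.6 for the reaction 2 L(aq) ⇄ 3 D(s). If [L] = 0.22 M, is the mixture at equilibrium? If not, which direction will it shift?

(D is a pure solid — omitted from Qc.)
Qc = 1 / [L]² = 1 / (0.22)² = 21
Qc = 21 > Kc = 1.6: net reverse reaction.

no; Q > K, reaction proceeds in reverse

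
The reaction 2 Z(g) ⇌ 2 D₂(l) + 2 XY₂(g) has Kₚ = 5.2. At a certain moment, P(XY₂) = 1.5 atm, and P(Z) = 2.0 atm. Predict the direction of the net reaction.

toward products

(D₂ is a pure liquid — omitted from Qₚ.)
Qₚ = P(XY₂)² / P(Z)² = (1.5)² / (2.0)² = 0.56
Qₚ = 0.56 < Kₚ = 5.2, so the forward reaction proceeds.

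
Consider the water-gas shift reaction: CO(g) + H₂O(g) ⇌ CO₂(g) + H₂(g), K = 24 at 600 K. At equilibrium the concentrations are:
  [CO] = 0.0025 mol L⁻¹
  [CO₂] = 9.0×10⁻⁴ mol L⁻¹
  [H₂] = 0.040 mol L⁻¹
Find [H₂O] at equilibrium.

[H₂O] = 6.0×10⁻⁴ mol L⁻¹

At equilibrium, K = [CO₂]·[H₂] / ([CO]·[H₂O]) = 24.
(9.0×10⁻⁴)·(0.040) / ((0.0025)·([H₂O])) = 24
[H₂O] = 6.00×10⁻⁴ = 6.0×10⁻⁴ mol L⁻¹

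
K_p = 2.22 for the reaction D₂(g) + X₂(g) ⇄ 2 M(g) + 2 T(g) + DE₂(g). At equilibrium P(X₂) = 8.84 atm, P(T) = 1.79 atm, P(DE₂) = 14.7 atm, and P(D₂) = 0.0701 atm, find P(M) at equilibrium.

At equilibrium, K_p = P(M)²·P(T)²·P(DE₂) / (P(D₂)·P(X₂)) = 2.22.
(P(M))²·(1.79)²·(14.7) / ((0.0701)·(8.84)) = 2.22
P(M)² = 0.0292 ⇒ P(M) = 0.171 atm

P(M) = 0.171 atm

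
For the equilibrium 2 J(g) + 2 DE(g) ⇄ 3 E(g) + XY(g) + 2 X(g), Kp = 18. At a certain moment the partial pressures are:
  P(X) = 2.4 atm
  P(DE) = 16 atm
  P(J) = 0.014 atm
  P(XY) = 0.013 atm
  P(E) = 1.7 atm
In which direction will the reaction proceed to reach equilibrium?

in the forward direction

Qp = P(E)³·P(XY)·P(X)² / (P(J)²·P(DE)²) = (1.7)³·(0.013)·(2.4)² / ((0.014)²·(16)²) = 7.3
Qp = 7.3 < Kp = 18, so the forward reaction proceeds.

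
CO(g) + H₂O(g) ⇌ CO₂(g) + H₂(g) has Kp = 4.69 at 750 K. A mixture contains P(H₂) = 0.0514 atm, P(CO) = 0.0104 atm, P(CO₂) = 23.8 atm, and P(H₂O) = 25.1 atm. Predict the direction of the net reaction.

no net change (already at equilibrium)

Qp = P(CO₂)·P(H₂) / (P(CO)·P(H₂O)) = (23.8)·(0.0514) / ((0.0104)·(25.1)) = 4.69
Qp = 4.69 = Kp, so the system is already at equilibrium.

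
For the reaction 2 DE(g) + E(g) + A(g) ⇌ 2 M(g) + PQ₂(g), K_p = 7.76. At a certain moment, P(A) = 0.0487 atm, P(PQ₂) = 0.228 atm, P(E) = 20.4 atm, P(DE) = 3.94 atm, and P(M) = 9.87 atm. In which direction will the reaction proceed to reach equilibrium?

Q_p = P(M)²·P(PQ₂) / (P(DE)²·P(E)·P(A)) = (9.87)²·(0.228) / ((3.94)²·(20.4)·(0.0487)) = 1.44
Q_p = 1.44 < K_p = 7.76, so the forward reaction proceeds.

to the right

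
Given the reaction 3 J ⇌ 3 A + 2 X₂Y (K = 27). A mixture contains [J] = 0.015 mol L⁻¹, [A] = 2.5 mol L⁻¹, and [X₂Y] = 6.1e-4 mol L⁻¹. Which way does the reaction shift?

forward (toward products)

Q = [A]³·[X₂Y]² / [J]³ = (2.5)³·(6.1e-4)² / (0.015)³ = 1.7
Q = 1.7 < K = 27, so the forward reaction proceeds.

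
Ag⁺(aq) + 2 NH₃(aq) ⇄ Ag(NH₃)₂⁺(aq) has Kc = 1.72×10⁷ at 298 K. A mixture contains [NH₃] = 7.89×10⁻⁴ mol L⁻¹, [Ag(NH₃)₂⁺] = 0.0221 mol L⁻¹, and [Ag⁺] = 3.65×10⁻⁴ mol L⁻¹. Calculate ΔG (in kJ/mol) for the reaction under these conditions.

ΔG = 4.29 kJ/mol

Qc = [Ag(NH₃)₂⁺] / ([Ag⁺]·[NH₃]²) = (0.0221) / ((3.65×10⁻⁴)·(7.89×10⁻⁴)²) = 9.73×10⁷
ΔG = RT ln(Qc/Kc) = (8.314 J mol⁻¹ K⁻¹)(298 K) × ln(9.73×10⁷/1.72×10⁷)
   = (2.478 kJ/mol)(1.733) = 4.29 kJ/mol
ΔG > 0, so the forward reaction is non-spontaneous (proceeds in reverse).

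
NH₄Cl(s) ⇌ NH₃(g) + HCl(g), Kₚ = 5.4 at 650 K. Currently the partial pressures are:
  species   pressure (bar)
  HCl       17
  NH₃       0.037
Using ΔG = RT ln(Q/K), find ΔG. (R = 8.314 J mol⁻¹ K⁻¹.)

(NH₄Cl is a pure solid — omitted from Qₚ.)
Qₚ = P(NH₃)·P(HCl) = (0.037)·(17) = 0.629
ΔG = RT ln(Qₚ/Kₚ) = (8.314 J mol⁻¹ K⁻¹)(650 K) × ln(0.629/5.4)
   = (5.404 kJ/mol)(-2.150) = -11.6 kJ/mol
ΔG < 0, so the forward reaction is spontaneous (proceeds forward).

ΔG = -11.6 kJ/mol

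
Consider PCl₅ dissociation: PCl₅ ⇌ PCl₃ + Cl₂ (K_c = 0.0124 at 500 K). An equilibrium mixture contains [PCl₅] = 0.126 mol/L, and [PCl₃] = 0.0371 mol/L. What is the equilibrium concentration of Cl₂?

[Cl₂] = 0.0421 mol/L

At equilibrium, K_c = [PCl₃]·[Cl₂] / [PCl₅] = 0.0124.
(0.0371)·([Cl₂]) / (0.126) = 0.0124
[Cl₂] = 0.0421 mol/L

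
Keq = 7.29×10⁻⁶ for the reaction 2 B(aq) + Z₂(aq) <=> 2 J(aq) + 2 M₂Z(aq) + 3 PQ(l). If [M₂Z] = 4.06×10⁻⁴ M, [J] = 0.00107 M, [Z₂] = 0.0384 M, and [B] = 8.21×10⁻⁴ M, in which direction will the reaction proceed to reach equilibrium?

at equilibrium

(PQ is a pure liquid — omitted from Q.)
Q = [J]²·[M₂Z]² / ([B]²·[Z₂]) = (0.00107)²·(4.06×10⁻⁴)² / ((8.21×10⁻⁴)²·(0.0384)) = 7.29×10⁻⁶
Q = 7.29×10⁻⁶ = Keq, so the system is already at equilibrium.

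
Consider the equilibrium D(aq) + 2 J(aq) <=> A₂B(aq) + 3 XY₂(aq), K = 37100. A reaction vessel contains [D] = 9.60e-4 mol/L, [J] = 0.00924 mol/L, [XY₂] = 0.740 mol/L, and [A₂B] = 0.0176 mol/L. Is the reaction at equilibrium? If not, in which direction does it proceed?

reverse (toward reactants)

Q = [A₂B]·[XY₂]³ / ([D]·[J]²) = (0.0176)·(0.740)³ / ((9.60e-4)·(0.00924)²) = 87000
Q = 87000 > K = 37100, so the reverse reaction proceeds.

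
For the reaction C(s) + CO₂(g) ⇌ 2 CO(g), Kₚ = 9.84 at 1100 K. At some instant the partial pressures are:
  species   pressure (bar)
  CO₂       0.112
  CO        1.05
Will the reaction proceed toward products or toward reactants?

at equilibrium

(C is a pure solid — omitted from Qₚ.)
Qₚ = P(CO)² / P(CO₂) = (1.05)² / (0.112) = 9.84
Qₚ = 9.84 = Kₚ, so the system is already at equilibrium.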